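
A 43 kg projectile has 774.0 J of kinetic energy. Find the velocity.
v = √(2·KE/m) = √(2·774.0/43) = 6.0 m/s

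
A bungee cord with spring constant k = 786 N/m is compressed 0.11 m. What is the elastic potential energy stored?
PE = ½kx² = ½(786)(0.11)² = 4.755 J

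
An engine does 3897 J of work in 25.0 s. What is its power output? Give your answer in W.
P = W/t = 3897.0/25.0 = 155.9 W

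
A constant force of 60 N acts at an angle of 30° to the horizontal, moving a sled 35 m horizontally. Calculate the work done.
W = F·d·cosθ = (60)(35)cos(30°) = 1819 J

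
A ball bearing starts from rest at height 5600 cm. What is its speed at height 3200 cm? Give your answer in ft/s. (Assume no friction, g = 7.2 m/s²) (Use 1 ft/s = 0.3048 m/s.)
Convert to SI: h₁−h₂ = 24.0 m
mgh₁ = mgh₂ + ½mv² ⇒ v = √(2g(h₁−h₂)) = √(2·7.2·24.0) = 18.5903 m/s = 60.99 ft/s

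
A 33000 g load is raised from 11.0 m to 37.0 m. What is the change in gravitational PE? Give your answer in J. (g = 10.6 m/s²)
Convert to SI: m = 33.0 kg, Δh = 26.0 m
ΔPE = mgΔh = (33.0)(10.6)(26.0) = 9095 J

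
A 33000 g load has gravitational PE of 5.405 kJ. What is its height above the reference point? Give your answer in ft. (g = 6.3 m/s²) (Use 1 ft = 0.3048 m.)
Convert to SI: m = 33.0 kg, PE = 5405.0 J
h = PE/(mg) = 5405.0/(33.0·6.3) = 25.9981 m = 85.3 ft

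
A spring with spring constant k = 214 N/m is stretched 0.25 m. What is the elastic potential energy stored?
PE = ½kx² = ½(214)(0.25)² = 6.688 J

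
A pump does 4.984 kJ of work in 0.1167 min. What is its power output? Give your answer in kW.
Convert to SI: W = 4984.0 J, t = 7.002 s
P = W/t = 4984.0/7.002 = 711.797 W = 0.7118 kW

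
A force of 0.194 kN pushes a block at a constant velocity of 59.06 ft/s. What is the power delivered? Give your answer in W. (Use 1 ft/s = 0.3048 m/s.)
Convert to SI: F = 194.0 N, v = 18.0015 m/s
P = Fv = (194.0)(18.0015) = 3492 W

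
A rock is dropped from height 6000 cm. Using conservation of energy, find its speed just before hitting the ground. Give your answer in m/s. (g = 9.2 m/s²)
Convert to SI: h = 60.0 m
mgh = ½mv² ⇒ v = √(2gh) = √(2·9.2·60.0) = 33.23 m/s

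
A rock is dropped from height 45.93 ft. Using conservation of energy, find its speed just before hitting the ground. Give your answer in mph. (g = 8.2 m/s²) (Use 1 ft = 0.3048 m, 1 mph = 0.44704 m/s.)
Convert to SI: h = 13.9995 m
mgh = ½mv² ⇒ v = √(2gh) = √(2·8.2·13.9995) = 15.1523 m/s = 33.89 mph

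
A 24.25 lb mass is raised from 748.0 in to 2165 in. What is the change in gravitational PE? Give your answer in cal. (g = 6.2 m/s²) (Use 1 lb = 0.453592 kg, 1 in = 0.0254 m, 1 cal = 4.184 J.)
Convert to SI: m = 10.9996 kg, Δh = 35.9918 m
ΔPE = mgΔh = (10.9996)(6.2)(35.9918) = 2454.55 J = 586.7 cal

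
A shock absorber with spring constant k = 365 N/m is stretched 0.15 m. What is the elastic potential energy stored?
PE = ½kx² = ½(365)(0.15)² = 4.106 J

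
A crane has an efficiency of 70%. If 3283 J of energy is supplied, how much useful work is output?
W_out = η·W_in = 0.7·3283 = 2298.1 J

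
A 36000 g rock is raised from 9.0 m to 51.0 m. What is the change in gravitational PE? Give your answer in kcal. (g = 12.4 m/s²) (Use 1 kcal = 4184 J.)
Convert to SI: m = 36.0 kg, Δh = 42.0 m
ΔPE = mgΔh = (36.0)(12.4)(42.0) = 18748.8 J = 4.481 kcal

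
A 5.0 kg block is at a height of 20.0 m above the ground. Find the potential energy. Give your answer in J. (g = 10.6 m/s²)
PE = mgh = (5.0)(10.6)(20.0) = 1060 J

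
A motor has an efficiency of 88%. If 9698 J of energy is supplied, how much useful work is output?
W_out = η·W_in = 0.88·9698 = 8534.24 J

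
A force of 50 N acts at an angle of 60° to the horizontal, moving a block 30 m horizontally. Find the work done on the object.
W = F·d·cosθ = (50)(30)cos(60°) = 750.0 J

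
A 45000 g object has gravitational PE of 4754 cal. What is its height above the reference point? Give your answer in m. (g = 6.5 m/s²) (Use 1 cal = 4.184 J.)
Convert to SI: m = 45.0 kg, PE = 19890.7 J
h = PE/(mg) = 19890.7/(45.0·6.5) = 68.0 m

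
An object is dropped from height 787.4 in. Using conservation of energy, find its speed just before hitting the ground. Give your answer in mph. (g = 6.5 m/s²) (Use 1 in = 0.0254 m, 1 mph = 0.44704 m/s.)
Convert to SI: h = 20.0 m
mgh = ½mv² ⇒ v = √(2gh) = √(2·6.5·20.0) = 16.1245 m/s = 36.07 mph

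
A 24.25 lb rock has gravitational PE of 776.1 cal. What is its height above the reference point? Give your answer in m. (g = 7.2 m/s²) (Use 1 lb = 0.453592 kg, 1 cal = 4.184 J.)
Convert to SI: m = 10.9996 kg, PE = 3247.2 J
h = PE/(mg) = 3247.2/(10.9996·7.2) = 41.0 m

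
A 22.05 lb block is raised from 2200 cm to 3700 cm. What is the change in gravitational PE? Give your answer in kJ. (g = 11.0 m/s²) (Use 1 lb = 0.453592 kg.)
Convert to SI: m = 10.0017 kg, Δh = 15.0 m
ΔPE = mgΔh = (10.0017)(11.0)(15.0) = 1650.28 J = 1.65 kJ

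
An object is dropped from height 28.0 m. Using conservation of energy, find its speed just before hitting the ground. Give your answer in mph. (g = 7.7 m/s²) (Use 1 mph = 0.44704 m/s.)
mgh = ½mv² ⇒ v = √(2gh) = √(2·7.7·28.0) = 20.7654 m/s = 46.45 mph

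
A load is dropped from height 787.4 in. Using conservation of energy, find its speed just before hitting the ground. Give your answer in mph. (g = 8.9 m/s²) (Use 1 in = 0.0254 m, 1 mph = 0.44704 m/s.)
Convert to SI: h = 20.0 m
mgh = ½mv² ⇒ v = √(2gh) = √(2·8.9·20.0) = 18.8679 m/s = 42.21 mph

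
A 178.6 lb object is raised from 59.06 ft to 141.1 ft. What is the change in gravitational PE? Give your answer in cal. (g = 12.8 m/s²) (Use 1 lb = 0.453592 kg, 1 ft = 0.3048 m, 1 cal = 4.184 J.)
Convert to SI: m = 81.0115 kg, Δh = 25.0058 m
ΔPE = mgΔh = (81.0115)(12.8)(25.0058) = 25929.7 J = 6197 cal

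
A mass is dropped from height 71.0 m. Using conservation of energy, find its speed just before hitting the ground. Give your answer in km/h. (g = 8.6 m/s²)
mgh = ½mv² ⇒ v = √(2gh) = √(2·8.6·71.0) = 34.9457 m/s = 125.8 km/h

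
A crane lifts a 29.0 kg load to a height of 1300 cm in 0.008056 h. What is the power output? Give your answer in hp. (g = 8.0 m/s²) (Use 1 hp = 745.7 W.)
Convert to SI: m = 29.0 kg, h = 13.0 m, t = 29.0016 s
P = mgh/t = (29.0)(8.0)(13.0)/29.0016 = 103.994 W = 0.1395 hp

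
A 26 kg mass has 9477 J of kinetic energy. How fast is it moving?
v = √(2·KE/m) = √(2·9477/26) = 27.0 m/s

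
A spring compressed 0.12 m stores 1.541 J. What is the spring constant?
k = 2·PE/x² = 2·1.541/(0.12)² = 214.0 N/m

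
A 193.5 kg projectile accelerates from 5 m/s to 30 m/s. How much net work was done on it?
W = ΔKE = ½m(v₂² − v₁²) = ½(193.5)(30² − 5²) = 84656.25 J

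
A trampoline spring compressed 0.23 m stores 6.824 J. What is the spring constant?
k = 2·PE/x² = 2·6.824/(0.23)² = 258.0 N/m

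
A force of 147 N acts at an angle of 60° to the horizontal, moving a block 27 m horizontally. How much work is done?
W = F·d·cosθ = (147)(27)cos(60°) = 1985 J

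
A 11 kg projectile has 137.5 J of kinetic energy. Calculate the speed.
v = √(2·KE/m) = √(2·137.5/11) = 5.0 m/s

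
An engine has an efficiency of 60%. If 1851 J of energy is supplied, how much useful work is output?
W_out = η·W_in = 0.6·1851 = 1110.6 J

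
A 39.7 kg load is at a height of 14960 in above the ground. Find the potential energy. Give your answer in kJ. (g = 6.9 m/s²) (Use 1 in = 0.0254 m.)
Convert to SI: m = 39.7 kg, h = 379.984 m
PE = mgh = (39.7)(6.9)(379.984) = 104089 J = 104.1 kJ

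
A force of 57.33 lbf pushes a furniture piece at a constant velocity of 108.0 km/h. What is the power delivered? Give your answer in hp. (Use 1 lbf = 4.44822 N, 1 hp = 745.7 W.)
Convert to SI: F = 255.016 N, v = 30.0 m/s
P = Fv = (255.016)(30.0) = 7650.49 W = 10.26 hp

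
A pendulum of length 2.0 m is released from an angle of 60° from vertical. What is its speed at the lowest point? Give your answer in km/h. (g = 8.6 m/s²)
h = L(1 − cosθ) = 2.0(1 − cos60°) = 1.0 m
v = √(2gh) = √(2·8.6·1.0) = 4.14729 m/s = 14.93 km/h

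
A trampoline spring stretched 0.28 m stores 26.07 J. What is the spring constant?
k = 2·PE/x² = 2·26.07/(0.28)² = 665.1 N/m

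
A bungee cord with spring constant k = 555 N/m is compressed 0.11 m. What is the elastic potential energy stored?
PE = ½kx² = ½(555)(0.11)² = 3.358 J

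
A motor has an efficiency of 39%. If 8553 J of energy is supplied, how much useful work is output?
W_out = η·W_in = 0.39·8553 = 3335.67 J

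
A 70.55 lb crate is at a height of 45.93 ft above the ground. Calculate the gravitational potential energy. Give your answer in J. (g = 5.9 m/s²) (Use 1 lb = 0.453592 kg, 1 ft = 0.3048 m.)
Convert to SI: m = 32.0009 kg, h = 13.9995 m
PE = mgh = (32.0009)(5.9)(13.9995) = 2643 J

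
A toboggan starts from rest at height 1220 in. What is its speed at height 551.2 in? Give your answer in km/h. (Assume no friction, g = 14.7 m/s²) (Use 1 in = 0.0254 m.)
Convert to SI: h₁−h₂ = 16.9875 m
mgh₁ = mgh₂ + ½mv² ⇒ v = √(2g(h₁−h₂)) = √(2·14.7·16.9875) = 22.348 m/s = 80.45 km/h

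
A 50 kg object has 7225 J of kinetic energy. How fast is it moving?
v = √(2·KE/m) = √(2·7225/50) = 17.0 m/s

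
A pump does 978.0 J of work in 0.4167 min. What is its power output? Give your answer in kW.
Convert to SI: W = 978.0 J, t = 25.002 s
P = W/t = 978.0/25.002 = 39.1169 W = 0.03912 kW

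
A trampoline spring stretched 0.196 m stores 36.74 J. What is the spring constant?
k = 2·PE/x² = 2·36.74/(0.196)² = 1913 N/m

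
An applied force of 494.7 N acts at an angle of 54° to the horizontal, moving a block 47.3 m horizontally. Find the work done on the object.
W = F·d·cosθ = (494.7)(47.3)cos(54°) = 13750 J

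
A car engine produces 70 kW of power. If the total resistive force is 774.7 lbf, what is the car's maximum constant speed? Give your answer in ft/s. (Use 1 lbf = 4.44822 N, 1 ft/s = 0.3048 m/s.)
Convert to SI: F = 3446.04 N
P = Fv ⇒ v = P/F = 70000 W/3446.04 N = 20.3132 m/s = 66.64 ft/s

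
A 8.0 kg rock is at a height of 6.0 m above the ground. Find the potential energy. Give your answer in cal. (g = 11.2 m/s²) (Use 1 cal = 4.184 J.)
PE = mgh = (8.0)(11.2)(6.0) = 537.6 J = 128.5 cal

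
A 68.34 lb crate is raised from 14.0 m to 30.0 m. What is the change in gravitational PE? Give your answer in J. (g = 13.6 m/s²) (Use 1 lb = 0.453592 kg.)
Convert to SI: m = 30.9985 kg, Δh = 16.0 m
ΔPE = mgΔh = (30.9985)(13.6)(16.0) = 6745 J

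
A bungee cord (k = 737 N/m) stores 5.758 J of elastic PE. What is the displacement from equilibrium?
x = √(2·PE/k) = √(2·5.758/737) = 0.125 m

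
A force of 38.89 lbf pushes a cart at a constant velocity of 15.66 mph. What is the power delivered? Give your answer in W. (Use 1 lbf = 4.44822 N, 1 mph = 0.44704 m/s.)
Convert to SI: F = 172.991 N, v = 7.00065 m/s
P = Fv = (172.991)(7.00065) = 1211 W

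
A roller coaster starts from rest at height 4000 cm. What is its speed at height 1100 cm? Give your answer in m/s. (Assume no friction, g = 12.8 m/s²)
Convert to SI: h₁−h₂ = 29.0 m
mgh₁ = mgh₂ + ½mv² ⇒ v = √(2g(h₁−h₂)) = √(2·12.8·29.0) = 27.25 m/s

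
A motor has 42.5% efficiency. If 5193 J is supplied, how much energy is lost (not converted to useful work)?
W_lost = W_in(1 − η) = 5193·(1 − 0.425) = 2986 J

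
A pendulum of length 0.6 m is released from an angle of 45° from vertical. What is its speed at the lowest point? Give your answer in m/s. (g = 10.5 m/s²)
h = L(1 − cosθ) = 0.6(1 − cos45°) = 0.175736 m
v = √(2gh) = √(2·10.5·0.175736) = 1.921 m/s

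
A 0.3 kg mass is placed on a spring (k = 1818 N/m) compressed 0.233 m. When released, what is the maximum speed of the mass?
½kx² = ½mv² ⇒ v = x√(k/m) = (0.233)√(1818/0.3) = 18.14 m/s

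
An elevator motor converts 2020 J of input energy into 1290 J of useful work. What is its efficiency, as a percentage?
η = W_out/W_in = 1290/2020 = 63.86%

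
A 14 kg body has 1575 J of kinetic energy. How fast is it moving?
v = √(2·KE/m) = √(2·1575/14) = 15.0 m/s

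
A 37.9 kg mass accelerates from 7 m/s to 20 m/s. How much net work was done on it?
W = ΔKE = ½m(v₂² − v₁²) = ½(37.9)(20² − 7²) = 6651.45 J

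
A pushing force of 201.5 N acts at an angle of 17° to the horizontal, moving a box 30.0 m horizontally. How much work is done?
W = F·d·cosθ = (201.5)(30.0)cos(17°) = 5781 J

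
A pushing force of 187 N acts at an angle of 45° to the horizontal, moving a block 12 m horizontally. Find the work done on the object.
W = F·d·cosθ = (187)(12)cos(45°) = 1587 J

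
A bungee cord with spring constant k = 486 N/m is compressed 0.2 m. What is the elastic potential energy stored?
PE = ½kx² = ½(486)(0.2)² = 9.72 J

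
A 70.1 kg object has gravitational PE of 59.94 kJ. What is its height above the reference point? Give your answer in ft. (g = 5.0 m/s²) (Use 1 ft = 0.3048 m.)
Convert to SI: m = 70.1 kg, PE = 59940.0 J
h = PE/(mg) = 59940.0/(70.1·5.0) = 171.013 m = 561.1 ft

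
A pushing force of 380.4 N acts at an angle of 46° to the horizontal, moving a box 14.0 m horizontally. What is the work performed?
W = F·d·cosθ = (380.4)(14.0)cos(46°) = 3699 J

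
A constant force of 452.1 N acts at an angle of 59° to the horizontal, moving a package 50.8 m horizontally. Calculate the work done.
W = F·d·cosθ = (452.1)(50.8)cos(59°) = 11830 J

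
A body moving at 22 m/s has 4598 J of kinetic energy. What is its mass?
m = 2·KE/v² = 2·4598/(22)² = 19.0 kg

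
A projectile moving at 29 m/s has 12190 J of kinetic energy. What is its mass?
m = 2·KE/v² = 2·12190/(29)² = 28.99 kg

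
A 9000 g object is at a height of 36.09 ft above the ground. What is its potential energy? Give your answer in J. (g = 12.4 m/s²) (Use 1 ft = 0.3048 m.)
Convert to SI: m = 9.0 kg, h = 11.0002 m
PE = mgh = (9.0)(12.4)(11.0002) = 1228 J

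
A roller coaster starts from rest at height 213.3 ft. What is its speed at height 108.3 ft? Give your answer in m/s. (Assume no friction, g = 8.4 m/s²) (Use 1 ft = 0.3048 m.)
Convert to SI: h₁−h₂ = 32.004 m
mgh₁ = mgh₂ + ½mv² ⇒ v = √(2g(h₁−h₂)) = √(2·8.4·32.004) = 23.19 m/s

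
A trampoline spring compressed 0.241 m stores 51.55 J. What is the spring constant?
k = 2·PE/x² = 2·51.55/(0.241)² = 1775 N/m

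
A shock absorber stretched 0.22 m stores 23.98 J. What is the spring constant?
k = 2·PE/x² = 2·23.98/(0.22)² = 990.9 N/m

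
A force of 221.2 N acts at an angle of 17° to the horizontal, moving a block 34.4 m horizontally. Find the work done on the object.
W = F·d·cosθ = (221.2)(34.4)cos(17°) = 7277 J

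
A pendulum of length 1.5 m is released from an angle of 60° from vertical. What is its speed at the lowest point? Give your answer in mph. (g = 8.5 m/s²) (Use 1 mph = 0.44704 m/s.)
h = L(1 − cosθ) = 1.5(1 − cos60°) = 0.75 m
v = √(2gh) = √(2·8.5·0.75) = 3.57071 m/s = 7.987 mph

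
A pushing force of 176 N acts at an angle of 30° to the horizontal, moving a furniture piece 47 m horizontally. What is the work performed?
W = F·d·cosθ = (176)(47)cos(30°) = 7164 J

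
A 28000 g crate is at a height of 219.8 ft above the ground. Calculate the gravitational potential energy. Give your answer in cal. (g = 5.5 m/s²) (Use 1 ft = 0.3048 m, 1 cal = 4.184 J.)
Convert to SI: m = 28.0 kg, h = 66.995 m
PE = mgh = (28.0)(5.5)(66.995) = 10317.2 J = 2466 cal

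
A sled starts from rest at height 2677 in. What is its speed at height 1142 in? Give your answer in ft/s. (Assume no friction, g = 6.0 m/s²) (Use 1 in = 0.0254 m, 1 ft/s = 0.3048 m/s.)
Convert to SI: h₁−h₂ = 38.989 m
mgh₁ = mgh₂ + ½mv² ⇒ v = √(2g(h₁−h₂)) = √(2·6.0·38.989) = 21.6303 m/s = 70.97 ft/s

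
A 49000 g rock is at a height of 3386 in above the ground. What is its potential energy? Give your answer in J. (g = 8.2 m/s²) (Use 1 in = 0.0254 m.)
Convert to SI: m = 49.0 kg, h = 86.0044 m
PE = mgh = (49.0)(8.2)(86.0044) = 34560 J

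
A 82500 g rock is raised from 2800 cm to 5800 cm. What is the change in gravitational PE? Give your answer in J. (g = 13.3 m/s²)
Convert to SI: m = 82.5 kg, Δh = 30.0 m
ΔPE = mgΔh = (82.5)(13.3)(30.0) = 32920 J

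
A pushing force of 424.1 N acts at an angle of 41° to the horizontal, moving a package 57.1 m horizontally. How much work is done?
W = F·d·cosθ = (424.1)(57.1)cos(41°) = 18280 J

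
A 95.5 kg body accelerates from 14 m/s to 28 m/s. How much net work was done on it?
W = ΔKE = ½m(v₂² − v₁²) = ½(95.5)(28² − 14²) = 28077.0 J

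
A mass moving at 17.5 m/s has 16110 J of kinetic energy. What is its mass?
m = 2·KE/v² = 2·16110/(17.5)² = 105.2 kg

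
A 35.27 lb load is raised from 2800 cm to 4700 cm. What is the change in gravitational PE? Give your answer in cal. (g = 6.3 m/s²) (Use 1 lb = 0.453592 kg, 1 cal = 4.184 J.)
Convert to SI: m = 15.9982 kg, Δh = 19.0 m
ΔPE = mgΔh = (15.9982)(6.3)(19.0) = 1914.98 J = 457.7 cal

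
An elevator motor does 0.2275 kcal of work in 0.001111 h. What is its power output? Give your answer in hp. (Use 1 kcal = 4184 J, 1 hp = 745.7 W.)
Convert to SI: W = 951.86 J, t = 3.9996 s
P = W/t = 951.86/3.9996 = 237.989 W = 0.3191 hp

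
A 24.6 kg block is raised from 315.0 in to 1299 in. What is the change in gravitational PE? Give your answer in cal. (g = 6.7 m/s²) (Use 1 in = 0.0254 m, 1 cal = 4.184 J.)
Convert to SI: m = 24.6 kg, Δh = 24.9936 m
ΔPE = mgΔh = (24.6)(6.7)(24.9936) = 4119.45 J = 984.6 cal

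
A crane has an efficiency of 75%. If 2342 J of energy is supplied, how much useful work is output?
W_out = η·W_in = 0.75·2342 = 1756.5 J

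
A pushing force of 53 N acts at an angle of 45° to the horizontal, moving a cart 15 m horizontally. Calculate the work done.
W = F·d·cosθ = (53)(15)cos(45°) = 562.1 J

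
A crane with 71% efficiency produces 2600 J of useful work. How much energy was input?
W_in = W_out/η = 2600/0.71 = 3662 J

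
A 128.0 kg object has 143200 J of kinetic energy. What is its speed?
v = √(2·KE/m) = √(2·143200/128.0) = 47.3 m/s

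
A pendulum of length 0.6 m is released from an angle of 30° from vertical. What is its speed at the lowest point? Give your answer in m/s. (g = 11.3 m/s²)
h = L(1 − cosθ) = 0.6(1 − cos30°) = 0.0803848 m
v = √(2gh) = √(2·11.3·0.0803848) = 1.348 m/s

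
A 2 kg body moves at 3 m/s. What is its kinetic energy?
KE = ½mv² = ½(2)(3)² = 9.0 J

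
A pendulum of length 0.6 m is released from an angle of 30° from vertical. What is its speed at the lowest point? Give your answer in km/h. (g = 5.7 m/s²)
h = L(1 − cosθ) = 0.6(1 − cos30°) = 0.0803848 m
v = √(2gh) = √(2·5.7·0.0803848) = 0.957281 m/s = 3.446 km/h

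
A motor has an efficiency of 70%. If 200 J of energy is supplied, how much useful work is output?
W_out = η·W_in = 0.7·200 = 140.0 J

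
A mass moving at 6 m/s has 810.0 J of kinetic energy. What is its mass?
m = 2·KE/v² = 2·810.0/(6)² = 45.0 kg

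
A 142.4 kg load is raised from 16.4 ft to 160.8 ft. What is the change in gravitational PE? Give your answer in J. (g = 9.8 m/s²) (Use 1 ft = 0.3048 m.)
Convert to SI: m = 142.4 kg, Δh = 44.0131 m
ΔPE = mgΔh = (142.4)(9.8)(44.0131) = 61420 J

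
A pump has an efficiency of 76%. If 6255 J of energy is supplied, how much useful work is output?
W_out = η·W_in = 0.76·6255 = 4753.8 J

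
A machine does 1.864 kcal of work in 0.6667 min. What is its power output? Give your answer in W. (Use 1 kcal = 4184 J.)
Convert to SI: W = 7798.98 J, t = 40.002 s
P = W/t = 7798.98/40.002 = 195.0 W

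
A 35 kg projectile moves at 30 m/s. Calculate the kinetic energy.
KE = ½mv² = ½(35)(30)² = 15750.0 J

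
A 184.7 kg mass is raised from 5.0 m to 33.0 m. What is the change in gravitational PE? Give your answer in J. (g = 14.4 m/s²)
ΔPE = mgΔh = (184.7)(14.4)(28.0) = 74470 J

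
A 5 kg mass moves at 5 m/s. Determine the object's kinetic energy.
KE = ½mv² = ½(5)(5)² = 62.5 J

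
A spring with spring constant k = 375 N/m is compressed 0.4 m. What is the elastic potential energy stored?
PE = ½kx² = ½(375)(0.4)² = 30.0 J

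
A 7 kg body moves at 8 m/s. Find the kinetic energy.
KE = ½mv² = ½(7)(8)² = 224.0 J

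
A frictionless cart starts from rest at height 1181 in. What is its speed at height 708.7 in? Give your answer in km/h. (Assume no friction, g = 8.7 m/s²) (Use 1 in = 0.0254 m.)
Convert to SI: h₁−h₂ = 11.9964 m
mgh₁ = mgh₂ + ½mv² ⇒ v = √(2g(h₁−h₂)) = √(2·8.7·11.9964) = 14.4478 m/s = 52.01 km/h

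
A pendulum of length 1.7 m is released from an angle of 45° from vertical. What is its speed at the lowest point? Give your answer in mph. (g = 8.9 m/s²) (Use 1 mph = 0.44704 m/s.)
h = L(1 − cosθ) = 1.7(1 − cos45°) = 0.497918 m
v = √(2gh) = √(2·8.9·0.497918) = 2.97707 m/s = 6.66 mph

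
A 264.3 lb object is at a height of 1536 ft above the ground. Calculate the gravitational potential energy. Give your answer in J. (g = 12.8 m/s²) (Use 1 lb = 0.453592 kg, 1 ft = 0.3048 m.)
Convert to SI: m = 119.884 kg, h = 468.173 m
PE = mgh = (119.884)(12.8)(468.173) = 718400 J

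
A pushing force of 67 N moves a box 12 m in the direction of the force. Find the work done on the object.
W = F·d = (67)(12) = 804.0 J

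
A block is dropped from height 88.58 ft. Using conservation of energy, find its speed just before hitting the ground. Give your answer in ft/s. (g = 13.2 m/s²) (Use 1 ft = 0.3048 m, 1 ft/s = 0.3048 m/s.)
Convert to SI: h = 26.9992 m
mgh = ½mv² ⇒ v = √(2gh) = √(2·13.2·26.9992) = 26.6979 m/s = 87.59 ft/s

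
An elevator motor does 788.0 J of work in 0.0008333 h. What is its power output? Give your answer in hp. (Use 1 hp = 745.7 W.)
Convert to SI: W = 788.0 J, t = 2.99988 s
P = W/t = 788.0/2.99988 = 262.677 W = 0.3523 hp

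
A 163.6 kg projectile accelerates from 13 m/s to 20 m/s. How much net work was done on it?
W = ΔKE = ½m(v₂² − v₁²) = ½(163.6)(20² − 13²) = 18895.8 J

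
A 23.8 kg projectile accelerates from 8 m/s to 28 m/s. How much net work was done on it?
W = ΔKE = ½m(v₂² − v₁²) = ½(23.8)(28² − 8²) = 8568.0 J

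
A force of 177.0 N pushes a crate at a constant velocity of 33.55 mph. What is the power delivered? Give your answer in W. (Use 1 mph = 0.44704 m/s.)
Convert to SI: F = 177.0 N, v = 14.9982 m/s
P = Fv = (177.0)(14.9982) = 2655 W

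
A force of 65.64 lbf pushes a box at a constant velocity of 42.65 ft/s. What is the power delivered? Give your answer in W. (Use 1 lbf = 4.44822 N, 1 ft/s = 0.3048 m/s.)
Convert to SI: F = 291.981 N, v = 12.9997 m/s
P = Fv = (291.981)(12.9997) = 3796 W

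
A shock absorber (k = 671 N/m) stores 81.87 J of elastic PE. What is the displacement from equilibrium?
x = √(2·PE/k) = √(2·81.87/671) = 0.494 m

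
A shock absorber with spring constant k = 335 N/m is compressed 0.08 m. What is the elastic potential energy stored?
PE = ½kx² = ½(335)(0.08)² = 1.072 J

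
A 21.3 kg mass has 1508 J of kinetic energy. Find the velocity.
v = √(2·KE/m) = √(2·1508/21.3) = 11.9 m/s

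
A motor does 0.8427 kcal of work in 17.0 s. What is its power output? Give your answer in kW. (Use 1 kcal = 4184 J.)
Convert to SI: W = 3525.86 J, t = 17.0 s
P = W/t = 3525.86/17.0 = 207.403 W = 0.2074 kW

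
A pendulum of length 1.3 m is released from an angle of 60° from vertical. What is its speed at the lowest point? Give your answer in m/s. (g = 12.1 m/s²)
h = L(1 − cosθ) = 1.3(1 − cos60°) = 0.65 m
v = √(2gh) = √(2·12.1·0.65) = 3.966 m/s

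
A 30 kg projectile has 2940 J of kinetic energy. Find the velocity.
v = √(2·KE/m) = √(2·2940/30) = 14.0 m/s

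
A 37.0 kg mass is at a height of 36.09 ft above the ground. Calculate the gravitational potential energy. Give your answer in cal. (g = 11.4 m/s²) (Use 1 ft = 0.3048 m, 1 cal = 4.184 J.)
Convert to SI: m = 37.0 kg, h = 11.0002 m
PE = mgh = (37.0)(11.4)(11.0002) = 4639.9 J = 1109 cal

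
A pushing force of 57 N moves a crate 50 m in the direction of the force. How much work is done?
W = F·d = (57)(50) = 2850 J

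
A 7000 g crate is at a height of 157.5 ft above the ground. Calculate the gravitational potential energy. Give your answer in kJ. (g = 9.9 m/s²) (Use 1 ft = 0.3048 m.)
Convert to SI: m = 7.0 kg, h = 48.006 m
PE = mgh = (7.0)(9.9)(48.006) = 3326.82 J = 3.327 kJ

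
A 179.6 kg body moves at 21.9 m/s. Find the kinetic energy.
KE = ½mv² = ½(179.6)(21.9)² = 43070 J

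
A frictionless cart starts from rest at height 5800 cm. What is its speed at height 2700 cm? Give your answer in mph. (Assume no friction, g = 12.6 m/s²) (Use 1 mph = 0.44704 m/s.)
Convert to SI: h₁−h₂ = 31.0 m
mgh₁ = mgh₂ + ½mv² ⇒ v = √(2g(h₁−h₂)) = √(2·12.6·31.0) = 27.95 m/s = 62.52 mph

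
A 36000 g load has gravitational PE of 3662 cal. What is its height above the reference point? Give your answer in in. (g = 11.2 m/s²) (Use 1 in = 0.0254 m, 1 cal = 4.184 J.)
Convert to SI: m = 36.0 kg, PE = 15321.8 J
h = PE/(mg) = 15321.8/(36.0·11.2) = 38.0005 m = 1496 in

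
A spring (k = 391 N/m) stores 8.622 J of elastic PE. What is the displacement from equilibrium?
x = √(2·PE/k) = √(2·8.622/391) = 0.21 m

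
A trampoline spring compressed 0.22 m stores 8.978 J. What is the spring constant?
k = 2·PE/x² = 2·8.978/(0.22)² = 371.0 N/m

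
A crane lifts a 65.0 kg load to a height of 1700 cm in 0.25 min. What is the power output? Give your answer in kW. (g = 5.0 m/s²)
Convert to SI: m = 65.0 kg, h = 17.0 m, t = 15.0 s
P = mgh/t = (65.0)(5.0)(17.0)/15.0 = 368.333 W = 0.3683 kW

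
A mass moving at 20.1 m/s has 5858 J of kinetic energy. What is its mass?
m = 2·KE/v² = 2·5858/(20.1)² = 29.0 kg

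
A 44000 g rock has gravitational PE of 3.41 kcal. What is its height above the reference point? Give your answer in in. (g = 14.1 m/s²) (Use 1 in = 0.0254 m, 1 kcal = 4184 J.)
Convert to SI: m = 44.0 kg, PE = 14267.4 J
h = PE/(mg) = 14267.4/(44.0·14.1) = 22.9972 m = 905.4 in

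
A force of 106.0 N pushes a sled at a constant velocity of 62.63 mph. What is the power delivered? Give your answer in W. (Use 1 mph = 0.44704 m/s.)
Convert to SI: F = 106.0 N, v = 27.9981 m/s
P = Fv = (106.0)(27.9981) = 2968 W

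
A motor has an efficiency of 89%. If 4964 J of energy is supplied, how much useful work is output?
W_out = η·W_in = 0.89·4964 = 4417.96 J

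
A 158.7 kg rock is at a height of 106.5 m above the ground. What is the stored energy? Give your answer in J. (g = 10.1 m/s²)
PE = mgh = (158.7)(10.1)(106.5) = 170700 J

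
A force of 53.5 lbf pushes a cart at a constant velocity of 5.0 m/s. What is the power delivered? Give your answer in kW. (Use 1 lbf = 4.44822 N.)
Convert to SI: F = 237.98 N, v = 5.0 m/s
P = Fv = (237.98)(5.0) = 1189.9 W = 1.19 kW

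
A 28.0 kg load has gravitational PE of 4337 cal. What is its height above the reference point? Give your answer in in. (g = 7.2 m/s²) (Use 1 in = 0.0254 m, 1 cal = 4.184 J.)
Convert to SI: m = 28.0 kg, PE = 18146.0 J
h = PE/(mg) = 18146.0/(28.0·7.2) = 90.01 m = 3544 in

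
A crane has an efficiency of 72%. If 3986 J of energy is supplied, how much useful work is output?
W_out = η·W_in = 0.72·3986 = 2869.92 J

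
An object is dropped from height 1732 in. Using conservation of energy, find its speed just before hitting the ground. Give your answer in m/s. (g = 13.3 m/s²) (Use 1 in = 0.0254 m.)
Convert to SI: h = 43.9928 m
mgh = ½mv² ⇒ v = √(2gh) = √(2·13.3·43.9928) = 34.21 m/s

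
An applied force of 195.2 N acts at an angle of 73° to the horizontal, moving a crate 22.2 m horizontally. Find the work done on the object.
W = F·d·cosθ = (195.2)(22.2)cos(73°) = 1267 J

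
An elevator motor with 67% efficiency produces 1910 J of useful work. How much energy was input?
W_in = W_out/η = 1910/0.67 = 2851 J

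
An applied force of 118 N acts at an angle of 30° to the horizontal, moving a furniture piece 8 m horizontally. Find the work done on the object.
W = F·d·cosθ = (118)(8)cos(30°) = 817.5 J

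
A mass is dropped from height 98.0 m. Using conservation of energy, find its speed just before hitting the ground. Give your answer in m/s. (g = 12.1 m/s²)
mgh = ½mv² ⇒ v = √(2gh) = √(2·12.1·98.0) = 48.7 m/s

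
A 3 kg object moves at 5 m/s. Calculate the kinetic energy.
KE = ½mv² = ½(3)(5)² = 37.5 J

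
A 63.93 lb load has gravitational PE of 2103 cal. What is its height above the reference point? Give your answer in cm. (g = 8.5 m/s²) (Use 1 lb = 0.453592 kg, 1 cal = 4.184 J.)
Convert to SI: m = 28.9981 kg, PE = 8798.95 J
h = PE/(mg) = 8798.95/(28.9981·8.5) = 35.6978 m = 3570 cm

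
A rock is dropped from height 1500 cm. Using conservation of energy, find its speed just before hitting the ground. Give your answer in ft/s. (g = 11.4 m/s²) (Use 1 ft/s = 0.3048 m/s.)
Convert to SI: h = 15.0 m
mgh = ½mv² ⇒ v = √(2gh) = √(2·11.4·15.0) = 18.4932 m/s = 60.67 ft/s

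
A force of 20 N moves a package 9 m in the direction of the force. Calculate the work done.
W = F·d = (20)(9) = 180.0 J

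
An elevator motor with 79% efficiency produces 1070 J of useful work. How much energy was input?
W_in = W_out/η = 1070/0.79 = 1354 J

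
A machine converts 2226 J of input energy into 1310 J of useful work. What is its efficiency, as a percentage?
η = W_out/W_in = 1310/2226 = 58.85%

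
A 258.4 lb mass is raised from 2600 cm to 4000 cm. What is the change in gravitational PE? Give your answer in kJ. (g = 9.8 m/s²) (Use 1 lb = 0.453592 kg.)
Convert to SI: m = 117.208 kg, Δh = 14.0 m
ΔPE = mgΔh = (117.208)(9.8)(14.0) = 16081.0 J = 16.08 kJ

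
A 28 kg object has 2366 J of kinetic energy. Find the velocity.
v = √(2·KE/m) = √(2·2366/28) = 13.0 m/s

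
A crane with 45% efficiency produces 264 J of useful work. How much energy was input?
W_in = W_out/η = 264/0.45 = 586.7 J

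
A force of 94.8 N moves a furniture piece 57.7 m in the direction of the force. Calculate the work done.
W = F·d = (94.8)(57.7) = 5470 J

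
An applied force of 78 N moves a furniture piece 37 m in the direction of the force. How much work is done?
W = F·d = (78)(37) = 2886 J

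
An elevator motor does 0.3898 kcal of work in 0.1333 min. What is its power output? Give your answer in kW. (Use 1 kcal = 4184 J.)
Convert to SI: W = 1630.92 J, t = 7.998 s
P = W/t = 1630.92/7.998 = 203.916 W = 0.2039 kW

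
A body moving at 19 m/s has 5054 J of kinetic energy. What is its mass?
m = 2·KE/v² = 2·5054/(19)² = 28.0 kg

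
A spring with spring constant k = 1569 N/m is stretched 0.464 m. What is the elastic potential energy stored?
PE = ½kx² = ½(1569)(0.464)² = 168.9 J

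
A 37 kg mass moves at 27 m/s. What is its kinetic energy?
KE = ½mv² = ½(37)(27)² = 13486.5 J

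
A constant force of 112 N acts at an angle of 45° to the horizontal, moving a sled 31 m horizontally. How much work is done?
W = F·d·cosθ = (112)(31)cos(45°) = 2455 J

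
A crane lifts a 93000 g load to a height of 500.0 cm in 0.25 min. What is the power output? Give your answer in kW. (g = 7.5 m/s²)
Convert to SI: m = 93.0 kg, h = 5.0 m, t = 15.0 s
P = mgh/t = (93.0)(7.5)(5.0)/15.0 = 232.5 W = 0.2325 kW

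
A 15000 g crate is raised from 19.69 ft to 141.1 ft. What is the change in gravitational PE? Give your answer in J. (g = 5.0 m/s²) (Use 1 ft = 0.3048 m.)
Convert to SI: m = 15.0 kg, Δh = 37.0058 m
ΔPE = mgΔh = (15.0)(5.0)(37.0058) = 2775 J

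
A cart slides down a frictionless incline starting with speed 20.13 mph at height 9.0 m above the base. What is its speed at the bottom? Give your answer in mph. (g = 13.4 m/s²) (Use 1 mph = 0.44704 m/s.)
Convert to SI: v₀ = 8.99892 m/s, h = 9.0 m
½mv₀² + mgh = ½mv² ⇒ v = √(v₀² + 2gh) = √(8.99892² + 2·13.4·9.0) = 17.9494 m/s = 40.15 mph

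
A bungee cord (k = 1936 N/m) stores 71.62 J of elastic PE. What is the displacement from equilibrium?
x = √(2·PE/k) = √(2·71.62/1936) = 0.272 m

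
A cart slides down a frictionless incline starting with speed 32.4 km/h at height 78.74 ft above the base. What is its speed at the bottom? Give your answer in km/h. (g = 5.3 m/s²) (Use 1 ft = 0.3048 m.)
Convert to SI: v₀ = 9.0 m/s, h = 24.0 m
½mv₀² + mgh = ½mv² ⇒ v = √(v₀² + 2gh) = √(9.0² + 2·5.3·24.0) = 18.3139 m/s = 65.93 km/h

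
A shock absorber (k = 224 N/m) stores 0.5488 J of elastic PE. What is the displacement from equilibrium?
x = √(2·PE/k) = √(2·0.5488/224) = 0.07 m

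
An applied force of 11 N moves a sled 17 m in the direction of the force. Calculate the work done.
W = F·d = (11)(17) = 187.0 J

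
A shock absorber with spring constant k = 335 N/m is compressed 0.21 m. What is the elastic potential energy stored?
PE = ½kx² = ½(335)(0.21)² = 7.387 J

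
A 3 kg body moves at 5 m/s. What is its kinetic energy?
KE = ½mv² = ½(3)(5)² = 37.5 J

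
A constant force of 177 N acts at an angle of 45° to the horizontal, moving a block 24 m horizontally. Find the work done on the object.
W = F·d·cosθ = (177)(24)cos(45°) = 3004 J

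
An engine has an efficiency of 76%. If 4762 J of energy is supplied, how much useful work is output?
W_out = η·W_in = 0.76·4762 = 3619.12 J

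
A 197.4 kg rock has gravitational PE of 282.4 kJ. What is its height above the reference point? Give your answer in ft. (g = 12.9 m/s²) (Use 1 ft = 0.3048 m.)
Convert to SI: m = 197.4 kg, PE = 282400 J
h = PE/(mg) = 282400/(197.4·12.9) = 110.899 m = 363.8 ft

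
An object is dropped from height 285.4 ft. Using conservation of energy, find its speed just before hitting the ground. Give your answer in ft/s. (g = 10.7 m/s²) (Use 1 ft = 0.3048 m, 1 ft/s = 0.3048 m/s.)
Convert to SI: h = 86.9899 m
mgh = ½mv² ⇒ v = √(2gh) = √(2·10.7·86.9899) = 43.1461 m/s = 141.6 ft/s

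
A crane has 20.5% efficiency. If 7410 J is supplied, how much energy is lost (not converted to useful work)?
W_lost = W_in(1 − η) = 7410·(1 − 0.205) = 5891 J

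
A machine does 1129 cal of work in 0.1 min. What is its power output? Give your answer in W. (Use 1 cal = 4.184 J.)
Convert to SI: W = 4723.74 J, t = 6.0 s
P = W/t = 4723.74/6.0 = 787.3 W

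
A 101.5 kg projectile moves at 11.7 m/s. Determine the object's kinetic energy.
KE = ½mv² = ½(101.5)(11.7)² = 6947 J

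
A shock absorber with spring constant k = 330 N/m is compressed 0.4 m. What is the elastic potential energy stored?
PE = ½kx² = ½(330)(0.4)² = 26.4 J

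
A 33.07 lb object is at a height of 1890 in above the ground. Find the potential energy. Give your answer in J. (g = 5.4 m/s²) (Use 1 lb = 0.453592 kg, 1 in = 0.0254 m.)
Convert to SI: m = 15.0003 kg, h = 48.006 m
PE = mgh = (15.0003)(5.4)(48.006) = 3889 J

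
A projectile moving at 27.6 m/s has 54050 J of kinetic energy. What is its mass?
m = 2·KE/v² = 2·54050/(27.6)² = 141.9 kg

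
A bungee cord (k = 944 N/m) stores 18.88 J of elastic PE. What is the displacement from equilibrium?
x = √(2·PE/k) = √(2·18.88/944) = 0.2 m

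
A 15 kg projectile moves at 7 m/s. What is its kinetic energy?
KE = ½mv² = ½(15)(7)² = 367.5 J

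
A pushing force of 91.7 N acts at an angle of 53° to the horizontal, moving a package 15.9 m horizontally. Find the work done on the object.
W = F·d·cosθ = (91.7)(15.9)cos(53°) = 877.5 J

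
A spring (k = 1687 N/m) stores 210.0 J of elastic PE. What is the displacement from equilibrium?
x = √(2·PE/k) = √(2·210.0/1687) = 0.499 m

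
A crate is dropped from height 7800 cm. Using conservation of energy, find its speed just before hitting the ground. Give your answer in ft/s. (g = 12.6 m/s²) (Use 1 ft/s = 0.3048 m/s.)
Convert to SI: h = 78.0 m
mgh = ½mv² ⇒ v = √(2gh) = √(2·12.6·78.0) = 44.3351 m/s = 145.5 ft/s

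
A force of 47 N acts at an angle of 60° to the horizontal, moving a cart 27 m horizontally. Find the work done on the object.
W = F·d·cosθ = (47)(27)cos(60°) = 634.5 J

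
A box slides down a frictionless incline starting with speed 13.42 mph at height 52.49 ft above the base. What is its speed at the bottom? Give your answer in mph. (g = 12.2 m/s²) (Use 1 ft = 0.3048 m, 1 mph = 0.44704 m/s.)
Convert to SI: v₀ = 5.99928 m/s, h = 15.999 m
½mv₀² + mgh = ½mv² ⇒ v = √(v₀² + 2gh) = √(5.99928² + 2·12.2·15.999) = 20.6486 m/s = 46.19 mph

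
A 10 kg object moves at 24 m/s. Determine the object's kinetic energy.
KE = ½mv² = ½(10)(24)² = 2880.0 J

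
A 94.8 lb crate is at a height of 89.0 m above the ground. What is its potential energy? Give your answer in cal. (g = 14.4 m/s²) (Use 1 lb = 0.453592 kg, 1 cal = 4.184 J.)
Convert to SI: m = 43.0005 kg, h = 89.0 m
PE = mgh = (43.0005)(14.4)(89.0) = 55109.5 J = 13170 cal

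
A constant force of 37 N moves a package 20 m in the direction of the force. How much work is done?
W = F·d = (37)(20) = 740.0 J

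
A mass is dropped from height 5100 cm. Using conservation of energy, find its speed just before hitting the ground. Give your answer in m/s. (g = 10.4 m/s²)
Convert to SI: h = 51.0 m
mgh = ½mv² ⇒ v = √(2gh) = √(2·10.4·51.0) = 32.57 m/s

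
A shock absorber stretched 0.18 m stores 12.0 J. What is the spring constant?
k = 2·PE/x² = 2·12.0/(0.18)² = 740.7 N/m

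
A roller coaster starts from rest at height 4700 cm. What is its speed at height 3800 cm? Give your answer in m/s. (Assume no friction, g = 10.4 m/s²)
Convert to SI: h₁−h₂ = 9.0 m
mgh₁ = mgh₂ + ½mv² ⇒ v = √(2g(h₁−h₂)) = √(2·10.4·9.0) = 13.68 m/s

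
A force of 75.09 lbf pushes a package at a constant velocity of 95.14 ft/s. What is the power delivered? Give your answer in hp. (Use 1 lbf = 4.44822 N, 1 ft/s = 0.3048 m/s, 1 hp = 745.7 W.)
Convert to SI: F = 334.017 N, v = 28.9987 m/s
P = Fv = (334.017)(28.9987) = 9686.04 W = 12.99 hp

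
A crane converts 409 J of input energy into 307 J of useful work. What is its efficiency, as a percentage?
η = W_out/W_in = 307/409 = 75.06%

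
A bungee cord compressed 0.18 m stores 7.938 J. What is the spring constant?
k = 2·PE/x² = 2·7.938/(0.18)² = 490.0 N/m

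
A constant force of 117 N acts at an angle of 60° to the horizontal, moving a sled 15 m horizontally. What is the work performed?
W = F·d·cosθ = (117)(15)cos(60°) = 877.5 J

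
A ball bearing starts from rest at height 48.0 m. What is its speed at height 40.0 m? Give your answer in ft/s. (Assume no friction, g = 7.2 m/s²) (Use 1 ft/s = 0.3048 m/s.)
mgh₁ = mgh₂ + ½mv² ⇒ v = √(2g(h₁−h₂)) = √(2·7.2·8.0) = 10.7331 m/s = 35.21 ft/s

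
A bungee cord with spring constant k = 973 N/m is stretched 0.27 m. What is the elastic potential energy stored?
PE = ½kx² = ½(973)(0.27)² = 35.47 J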